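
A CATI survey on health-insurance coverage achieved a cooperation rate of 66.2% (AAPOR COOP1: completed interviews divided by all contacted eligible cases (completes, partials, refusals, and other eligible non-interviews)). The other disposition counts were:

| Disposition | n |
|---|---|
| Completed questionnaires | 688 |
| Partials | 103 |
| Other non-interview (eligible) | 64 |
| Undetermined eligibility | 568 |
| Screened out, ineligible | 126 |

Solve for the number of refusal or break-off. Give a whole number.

COOP1 = 688 / D = 0.662
D = 688 / 0.662 = 1039.3
Remaining denominator categories sum to 855
refusal or break-off = 1039.3 − 855 ≈ 184

184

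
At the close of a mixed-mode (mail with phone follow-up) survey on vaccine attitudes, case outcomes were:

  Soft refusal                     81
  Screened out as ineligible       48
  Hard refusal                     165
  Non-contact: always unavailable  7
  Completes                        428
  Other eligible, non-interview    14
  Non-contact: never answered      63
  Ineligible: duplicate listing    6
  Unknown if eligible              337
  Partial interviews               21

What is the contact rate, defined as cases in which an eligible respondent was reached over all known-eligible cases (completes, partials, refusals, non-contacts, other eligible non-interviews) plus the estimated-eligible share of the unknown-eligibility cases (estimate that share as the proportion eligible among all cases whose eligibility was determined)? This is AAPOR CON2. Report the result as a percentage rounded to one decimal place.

64.8%

Refusals = 165 + 81 = 246
Never reached = 63 + 7 = 70
Not eligible = 48 + 6 = 54
Num → 428 + 21 + 246 + 14 = 709
Determined eligible → 428 + 21 + 246 + 70 + 14 = 779
e = 779 / (779 + 54) = 779 / 833 = 0.9352
Estimated eligible among unknowns → 0.9352 × 337 = 315.16
Base → 779 + 315.16 = 1094.16
CON2 = 709 / 1094.16 = 0.6480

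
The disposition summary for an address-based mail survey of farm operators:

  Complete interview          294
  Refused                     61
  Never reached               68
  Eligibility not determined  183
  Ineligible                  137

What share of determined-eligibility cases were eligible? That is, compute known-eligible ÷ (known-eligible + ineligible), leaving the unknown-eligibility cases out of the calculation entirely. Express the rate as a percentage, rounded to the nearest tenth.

Determined eligible = 294 + 61 + 68 = 423
e = 423 / (423 + 137) = 423 / 560 = 0.7554

75.5%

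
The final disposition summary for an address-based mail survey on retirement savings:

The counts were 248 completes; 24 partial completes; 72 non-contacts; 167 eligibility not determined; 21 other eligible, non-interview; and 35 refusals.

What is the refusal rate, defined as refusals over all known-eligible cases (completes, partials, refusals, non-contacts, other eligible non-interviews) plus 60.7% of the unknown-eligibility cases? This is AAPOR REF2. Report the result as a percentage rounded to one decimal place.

7.0%

Top → 35
Determined eligible → 248 + 24 + 35 + 72 + 21 = 400
e × U → 0.6070 × 167 = 101.37
Base → 400 + 101.37 = 501.37
REF2 = 35 / 501.37 = 0.0698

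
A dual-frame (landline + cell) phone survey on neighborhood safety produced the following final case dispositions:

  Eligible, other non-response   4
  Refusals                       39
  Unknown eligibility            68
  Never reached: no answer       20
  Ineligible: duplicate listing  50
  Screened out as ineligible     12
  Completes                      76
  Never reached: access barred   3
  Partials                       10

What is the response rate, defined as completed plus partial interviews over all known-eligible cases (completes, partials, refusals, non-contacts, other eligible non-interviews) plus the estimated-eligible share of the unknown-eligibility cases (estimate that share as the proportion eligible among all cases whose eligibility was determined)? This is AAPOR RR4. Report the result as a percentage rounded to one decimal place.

Non-contacts = 20 + 3 = 23
Screened out, ineligible = 12 + 50 = 62
Numerator: 76 + 10 = 86
Determined eligible: 76 + 10 + 39 + 23 + 4 = 152
e = 152 / (152 + 62) = 152 / 214 = 0.7103
Eligible share of unknowns: 0.7103 × 68 = 48.30
Base: 152 + 48.30 = 200.30
RR4 = 86 / 200.30 = 0.4294

42.9%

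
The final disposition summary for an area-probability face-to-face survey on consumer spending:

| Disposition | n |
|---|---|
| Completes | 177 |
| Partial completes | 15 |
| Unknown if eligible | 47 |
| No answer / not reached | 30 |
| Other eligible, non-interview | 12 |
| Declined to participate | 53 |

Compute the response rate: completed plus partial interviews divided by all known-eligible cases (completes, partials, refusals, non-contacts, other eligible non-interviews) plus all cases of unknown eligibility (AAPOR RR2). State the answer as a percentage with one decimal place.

57.5%

Numerator = 177 + 15 = 192
Denominator = 177 + 15 + 53 + 30 + 12 + 47 = 334
RR2 = 192 / 334 = 0.5749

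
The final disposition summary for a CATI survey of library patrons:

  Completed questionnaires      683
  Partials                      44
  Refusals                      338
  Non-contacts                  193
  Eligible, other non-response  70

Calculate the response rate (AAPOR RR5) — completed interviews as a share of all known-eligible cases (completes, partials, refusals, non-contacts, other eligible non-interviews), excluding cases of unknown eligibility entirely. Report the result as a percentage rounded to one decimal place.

Top = 683
Base = 683 + 44 + 338 + 193 + 70 = 1328
RR5 = 683 / 1328 = 0.5143

51.4%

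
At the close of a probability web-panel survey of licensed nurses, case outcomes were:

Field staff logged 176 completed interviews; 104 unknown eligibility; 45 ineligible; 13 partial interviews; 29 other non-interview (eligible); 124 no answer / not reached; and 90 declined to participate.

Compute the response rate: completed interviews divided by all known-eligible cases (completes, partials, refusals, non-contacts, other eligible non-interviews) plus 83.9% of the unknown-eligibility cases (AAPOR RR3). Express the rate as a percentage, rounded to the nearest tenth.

33.9%

Top → 176
Eligible (known) → 176 + 13 + 90 + 124 + 29 = 432
Estimated eligible among unknowns → 0.8390 × 104 = 87.26
Denom → 432 + 87.26 = 519.26
RR3 = 176 / 519.26 = 0.3389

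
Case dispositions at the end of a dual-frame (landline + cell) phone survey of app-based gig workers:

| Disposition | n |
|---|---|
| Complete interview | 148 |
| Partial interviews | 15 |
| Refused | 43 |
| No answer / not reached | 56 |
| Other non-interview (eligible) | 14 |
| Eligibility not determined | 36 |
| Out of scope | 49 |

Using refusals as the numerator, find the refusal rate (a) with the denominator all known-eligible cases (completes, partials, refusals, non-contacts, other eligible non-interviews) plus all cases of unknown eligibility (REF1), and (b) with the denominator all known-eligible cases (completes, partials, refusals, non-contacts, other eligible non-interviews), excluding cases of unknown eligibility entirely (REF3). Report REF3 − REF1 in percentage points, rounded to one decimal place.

Num: 43
Denom: 148 + 15 + 43 + 56 + 14 + 36 = 312
REF1 = 43 / 312 = 0.1378
Denom: 148 + 15 + 43 + 56 + 14 = 276
REF3 = 43 / 276 = 0.1558
Difference = 15.58 − 13.78 = 1.80 percentage points

1.8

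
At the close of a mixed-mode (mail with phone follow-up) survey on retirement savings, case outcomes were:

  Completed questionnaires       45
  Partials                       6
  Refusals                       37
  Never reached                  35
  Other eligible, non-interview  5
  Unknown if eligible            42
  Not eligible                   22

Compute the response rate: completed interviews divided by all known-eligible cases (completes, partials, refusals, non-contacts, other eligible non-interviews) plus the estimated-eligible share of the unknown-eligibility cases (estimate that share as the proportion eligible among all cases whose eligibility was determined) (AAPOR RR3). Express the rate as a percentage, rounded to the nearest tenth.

Num → 45
Known eligible → 45 + 6 + 37 + 35 + 5 = 128
e = 128 / (128 + 22) = 128 / 150 = 0.8533
Estimated eligible among unknowns → 0.8533 × 42 = 35.84
Denom → 128 + 35.84 = 163.84
RR3 = 45 / 163.84 = 0.2747

27.5%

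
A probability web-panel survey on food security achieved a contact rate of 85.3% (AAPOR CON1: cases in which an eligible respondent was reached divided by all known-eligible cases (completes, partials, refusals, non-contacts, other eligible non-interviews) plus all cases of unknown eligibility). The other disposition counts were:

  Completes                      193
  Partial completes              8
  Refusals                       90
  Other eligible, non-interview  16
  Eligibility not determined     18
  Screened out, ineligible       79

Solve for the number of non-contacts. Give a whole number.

35

Num → 193 + 8 + 90 + 16 = 307
CON1 = 307 / D = 0.853
D = 307 / 0.853 = 359.9
Remaining denominator categories sum to 325
non-contacts = 359.9 − 325 ≈ 35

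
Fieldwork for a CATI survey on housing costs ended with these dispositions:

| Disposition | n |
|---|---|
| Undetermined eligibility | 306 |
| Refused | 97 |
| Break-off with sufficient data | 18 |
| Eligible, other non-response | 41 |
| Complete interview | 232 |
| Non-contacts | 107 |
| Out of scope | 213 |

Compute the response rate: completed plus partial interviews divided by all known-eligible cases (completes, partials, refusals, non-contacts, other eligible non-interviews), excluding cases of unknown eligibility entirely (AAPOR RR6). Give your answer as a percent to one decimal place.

Numerator = 232 + 18 = 250
Denominator = 232 + 18 + 97 + 107 + 41 = 495
RR6 = 250 / 495 = 0.5051

50.5%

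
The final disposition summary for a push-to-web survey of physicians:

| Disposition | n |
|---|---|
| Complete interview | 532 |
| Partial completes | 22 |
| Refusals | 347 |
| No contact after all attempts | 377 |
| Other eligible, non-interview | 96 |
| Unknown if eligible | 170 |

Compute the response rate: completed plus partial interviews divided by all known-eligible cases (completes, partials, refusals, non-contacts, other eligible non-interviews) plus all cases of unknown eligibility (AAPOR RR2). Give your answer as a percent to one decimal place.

Numerator: 532 + 22 = 554
Base: 532 + 22 + 347 + 377 + 96 + 170 = 1544
RR2 = 554 / 1544 = 0.3588

35.9%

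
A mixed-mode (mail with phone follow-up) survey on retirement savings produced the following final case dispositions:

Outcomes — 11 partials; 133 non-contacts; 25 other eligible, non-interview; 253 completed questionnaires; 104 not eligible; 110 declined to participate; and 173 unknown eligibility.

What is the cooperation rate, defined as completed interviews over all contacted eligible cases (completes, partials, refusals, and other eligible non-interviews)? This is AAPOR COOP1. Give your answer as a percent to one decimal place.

Numerator → 253
Denominator → 253 + 11 + 110 + 25 = 399
COOP1 = 253 / 399 = 0.6341

63.4%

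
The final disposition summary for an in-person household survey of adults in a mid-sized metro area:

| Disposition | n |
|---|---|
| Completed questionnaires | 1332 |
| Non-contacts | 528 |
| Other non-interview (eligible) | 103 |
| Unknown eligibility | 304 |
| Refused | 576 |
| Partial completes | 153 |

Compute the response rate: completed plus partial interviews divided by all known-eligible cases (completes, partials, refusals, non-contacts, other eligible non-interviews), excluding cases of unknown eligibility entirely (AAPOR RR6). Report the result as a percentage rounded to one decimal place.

55.2%

Num → 1332 + 153 = 1485
Denominator → 1332 + 153 + 576 + 528 + 103 = 2692
RR6 = 1485 / 2692 = 0.5516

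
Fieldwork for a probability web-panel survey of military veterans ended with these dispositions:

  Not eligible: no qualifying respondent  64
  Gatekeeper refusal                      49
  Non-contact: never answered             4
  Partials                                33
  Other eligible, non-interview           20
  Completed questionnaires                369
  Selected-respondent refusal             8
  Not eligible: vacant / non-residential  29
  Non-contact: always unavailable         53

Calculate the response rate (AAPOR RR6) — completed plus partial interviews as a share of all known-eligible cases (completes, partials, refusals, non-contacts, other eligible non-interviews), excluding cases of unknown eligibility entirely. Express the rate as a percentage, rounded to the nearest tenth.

75.0%

Refusals = 49 + 8 = 57
No contact after all attempts = 4 + 53 = 57
Not eligible = 64 + 29 = 93
Numerator: 369 + 33 = 402
Base: 369 + 33 + 57 + 57 + 20 = 536
RR6 = 402 / 536 = 0.7500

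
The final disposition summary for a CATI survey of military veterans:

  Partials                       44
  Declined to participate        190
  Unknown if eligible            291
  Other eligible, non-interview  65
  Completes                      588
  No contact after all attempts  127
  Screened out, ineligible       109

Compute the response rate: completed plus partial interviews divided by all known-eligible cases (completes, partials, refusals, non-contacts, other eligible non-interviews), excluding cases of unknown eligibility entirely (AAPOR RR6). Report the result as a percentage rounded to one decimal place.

62.3%

Num → 588 + 44 = 632
Base → 588 + 44 + 190 + 127 + 65 = 1014
RR6 = 632 / 1014 = 0.6233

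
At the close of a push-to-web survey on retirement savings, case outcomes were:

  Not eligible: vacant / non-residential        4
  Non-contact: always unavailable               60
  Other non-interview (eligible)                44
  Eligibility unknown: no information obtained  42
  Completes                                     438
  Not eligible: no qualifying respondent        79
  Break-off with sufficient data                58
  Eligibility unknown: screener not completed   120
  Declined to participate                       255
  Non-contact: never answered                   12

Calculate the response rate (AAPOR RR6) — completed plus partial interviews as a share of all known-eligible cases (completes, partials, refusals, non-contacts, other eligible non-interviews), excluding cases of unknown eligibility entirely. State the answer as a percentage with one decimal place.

No contact after all attempts = 12 + 60 = 72
Undetermined eligibility = 120 + 42 = 162
Out of scope = 79 + 4 = 83
Numerator: 438 + 58 = 496
Base: 438 + 58 + 255 + 72 + 44 = 867
RR6 = 496 / 867 = 0.5721

57.2%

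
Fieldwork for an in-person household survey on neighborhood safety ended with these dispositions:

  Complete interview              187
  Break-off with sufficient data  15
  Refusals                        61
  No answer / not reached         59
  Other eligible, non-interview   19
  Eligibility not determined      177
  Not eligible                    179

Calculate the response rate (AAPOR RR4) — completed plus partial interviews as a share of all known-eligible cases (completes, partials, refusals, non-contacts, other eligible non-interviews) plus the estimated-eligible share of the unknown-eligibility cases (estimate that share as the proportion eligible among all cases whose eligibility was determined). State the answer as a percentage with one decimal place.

44.2%

Num: 187 + 15 = 202
Eligible (known): 187 + 15 + 61 + 59 + 19 = 341
e = 341 / (341 + 179) = 341 / 520 = 0.6558
e × U: 0.6558 × 177 = 116.08
Denominator: 341 + 116.08 = 457.08
RR4 = 202 / 457.08 = 0.4419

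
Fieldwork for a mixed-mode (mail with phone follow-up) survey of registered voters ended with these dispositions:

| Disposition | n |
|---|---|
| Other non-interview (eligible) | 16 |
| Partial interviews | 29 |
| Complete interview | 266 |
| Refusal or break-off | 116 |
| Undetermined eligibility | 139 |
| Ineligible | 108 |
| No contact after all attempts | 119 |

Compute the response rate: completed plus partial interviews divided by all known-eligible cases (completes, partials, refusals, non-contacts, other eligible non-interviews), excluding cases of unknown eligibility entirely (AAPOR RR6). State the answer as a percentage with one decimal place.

54.0%

Top: 266 + 29 = 295
Denom: 266 + 29 + 116 + 119 + 16 = 546
RR6 = 295 / 546 = 0.5403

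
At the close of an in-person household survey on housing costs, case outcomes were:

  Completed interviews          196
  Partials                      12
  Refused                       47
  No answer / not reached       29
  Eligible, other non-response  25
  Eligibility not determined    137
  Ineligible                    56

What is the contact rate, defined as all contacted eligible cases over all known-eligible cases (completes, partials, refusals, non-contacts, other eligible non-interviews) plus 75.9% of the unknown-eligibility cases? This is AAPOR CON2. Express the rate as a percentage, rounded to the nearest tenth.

Numerator: 196 + 12 + 47 + 25 = 280
Determined eligible: 196 + 12 + 47 + 29 + 25 = 309
Estimated eligible among unknowns: 0.7590 × 137 = 103.98
Denom: 309 + 103.98 = 412.98
CON2 = 280 / 412.98 = 0.6780

67.8%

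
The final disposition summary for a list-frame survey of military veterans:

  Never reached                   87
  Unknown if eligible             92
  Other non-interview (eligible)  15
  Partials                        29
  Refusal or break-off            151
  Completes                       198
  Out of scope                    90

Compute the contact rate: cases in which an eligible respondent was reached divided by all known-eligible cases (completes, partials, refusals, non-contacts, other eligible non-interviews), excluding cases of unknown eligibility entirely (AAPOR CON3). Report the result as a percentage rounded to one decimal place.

Top → 198 + 29 + 151 + 15 = 393
Base → 198 + 29 + 151 + 87 + 15 = 480
CON3 = 393 / 480 = 0.8187

81.9%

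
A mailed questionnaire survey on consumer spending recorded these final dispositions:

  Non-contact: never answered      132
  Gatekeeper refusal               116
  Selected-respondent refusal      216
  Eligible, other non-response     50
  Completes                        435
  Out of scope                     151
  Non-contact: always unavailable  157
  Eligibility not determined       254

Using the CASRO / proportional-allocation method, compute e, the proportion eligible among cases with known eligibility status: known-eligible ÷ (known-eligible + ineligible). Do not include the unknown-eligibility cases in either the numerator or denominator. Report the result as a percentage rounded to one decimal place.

88.0%

Refused = 116 + 216 = 332
Non-contacts = 132 + 157 = 289
Determined eligible = 435 + 332 + 289 + 50 = 1106
e = 1106 / (1106 + 151) = 1106 / 1257 = 0.8799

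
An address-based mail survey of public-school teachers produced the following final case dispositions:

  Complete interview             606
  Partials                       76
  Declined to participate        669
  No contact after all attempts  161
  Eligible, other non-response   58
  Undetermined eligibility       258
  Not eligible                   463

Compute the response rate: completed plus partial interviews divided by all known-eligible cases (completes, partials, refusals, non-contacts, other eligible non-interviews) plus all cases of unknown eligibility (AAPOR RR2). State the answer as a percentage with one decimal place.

Num = 606 + 76 = 682
Denom = 606 + 76 + 669 + 161 + 58 + 258 = 1828
RR2 = 682 / 1828 = 0.3731

37.3%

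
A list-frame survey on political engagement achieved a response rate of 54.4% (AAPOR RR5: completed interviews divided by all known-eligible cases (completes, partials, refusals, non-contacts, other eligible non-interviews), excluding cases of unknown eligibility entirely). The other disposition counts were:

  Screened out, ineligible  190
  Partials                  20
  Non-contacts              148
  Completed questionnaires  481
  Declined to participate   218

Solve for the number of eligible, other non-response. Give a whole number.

RR5 = 481 / D = 0.544
D = 481 / 0.544 = 884.2
Other denominator terms total 867
eligible, other non-response = 884.2 − 867 ≈ 17

17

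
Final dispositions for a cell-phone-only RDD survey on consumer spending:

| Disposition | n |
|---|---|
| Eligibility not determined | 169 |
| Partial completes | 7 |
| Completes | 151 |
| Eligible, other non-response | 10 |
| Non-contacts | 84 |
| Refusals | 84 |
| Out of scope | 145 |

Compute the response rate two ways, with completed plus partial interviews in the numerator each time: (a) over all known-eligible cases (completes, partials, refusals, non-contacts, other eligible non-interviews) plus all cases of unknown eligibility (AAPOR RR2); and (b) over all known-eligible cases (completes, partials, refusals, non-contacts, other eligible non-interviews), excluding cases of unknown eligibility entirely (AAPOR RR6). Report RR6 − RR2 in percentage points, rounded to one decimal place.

15.7

Numerator = 151 + 7 = 158
Base = 151 + 7 + 84 + 84 + 10 + 169 = 505
RR2 = 158 / 505 = 0.3129
Base = 151 + 7 + 84 + 84 + 10 = 336
RR6 = 158 / 336 = 0.4702
Difference = 47.02 − 31.29 = 15.73 percentage points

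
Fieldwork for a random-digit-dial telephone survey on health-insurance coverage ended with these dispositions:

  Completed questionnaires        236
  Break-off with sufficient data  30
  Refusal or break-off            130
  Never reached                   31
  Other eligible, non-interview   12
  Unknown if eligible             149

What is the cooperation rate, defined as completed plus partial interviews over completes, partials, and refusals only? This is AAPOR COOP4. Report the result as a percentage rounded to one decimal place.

67.2%

Top: 236 + 30 = 266
Denom: 236 + 30 + 130 = 396
COOP4 = 266 / 396 = 0.6717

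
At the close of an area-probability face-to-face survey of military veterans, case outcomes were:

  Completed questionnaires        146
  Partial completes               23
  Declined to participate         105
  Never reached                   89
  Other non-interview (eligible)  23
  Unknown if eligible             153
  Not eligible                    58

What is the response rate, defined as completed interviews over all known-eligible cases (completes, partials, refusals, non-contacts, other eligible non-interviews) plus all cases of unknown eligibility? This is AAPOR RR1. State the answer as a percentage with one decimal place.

Numerator = 146
Base = 146 + 23 + 105 + 89 + 23 + 153 = 539
RR1 = 146 / 539 = 0.2709

27.1%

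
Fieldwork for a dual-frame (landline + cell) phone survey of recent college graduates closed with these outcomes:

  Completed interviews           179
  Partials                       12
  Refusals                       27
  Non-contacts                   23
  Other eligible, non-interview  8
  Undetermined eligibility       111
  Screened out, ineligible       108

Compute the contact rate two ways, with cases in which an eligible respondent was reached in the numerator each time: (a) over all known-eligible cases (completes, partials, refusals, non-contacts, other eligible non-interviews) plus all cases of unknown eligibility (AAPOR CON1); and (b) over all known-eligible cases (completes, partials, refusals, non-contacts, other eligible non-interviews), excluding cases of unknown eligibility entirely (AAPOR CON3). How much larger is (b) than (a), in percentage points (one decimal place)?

Top: 179 + 12 + 27 + 8 = 226
Denom: 179 + 12 + 27 + 23 + 8 + 111 = 360
CON1 = 226 / 360 = 0.6278
Denom: 179 + 12 + 27 + 23 + 8 = 249
CON3 = 226 / 249 = 0.9076
Difference = 90.76 − 62.78 = 27.98 percentage points

28.0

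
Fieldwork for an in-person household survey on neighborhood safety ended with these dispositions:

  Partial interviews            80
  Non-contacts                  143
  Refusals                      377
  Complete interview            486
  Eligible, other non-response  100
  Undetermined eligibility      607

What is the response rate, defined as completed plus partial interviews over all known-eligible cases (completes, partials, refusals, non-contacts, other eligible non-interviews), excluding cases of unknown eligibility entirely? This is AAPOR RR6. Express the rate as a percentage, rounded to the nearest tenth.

Top: 486 + 80 = 566
Denom: 486 + 80 + 377 + 143 + 100 = 1186
RR6 = 566 / 1186 = 0.4772

47.7%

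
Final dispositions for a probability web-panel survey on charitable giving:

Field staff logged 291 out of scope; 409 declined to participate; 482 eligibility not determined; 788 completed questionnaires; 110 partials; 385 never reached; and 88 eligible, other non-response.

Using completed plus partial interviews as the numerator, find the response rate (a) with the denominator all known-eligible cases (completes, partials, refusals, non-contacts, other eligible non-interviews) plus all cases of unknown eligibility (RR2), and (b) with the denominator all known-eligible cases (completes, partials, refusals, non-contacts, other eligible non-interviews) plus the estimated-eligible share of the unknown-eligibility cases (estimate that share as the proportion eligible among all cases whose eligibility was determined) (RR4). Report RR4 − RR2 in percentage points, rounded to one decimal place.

1.2

Top: 788 + 110 = 898
Denom: 788 + 110 + 409 + 385 + 88 + 482 = 2262
RR2 = 898 / 2262 = 0.3970
Known eligible: 788 + 110 + 409 + 385 + 88 = 1780
e = 1780 / (1780 + 291) = 1780 / 2071 = 0.8595
Estimated eligible among unknowns: 0.8595 × 482 = 414.28
Denom: 1780 + 414.28 = 2194.28
RR4 = 898 / 2194.28 = 0.4092
Difference = 40.92 − 39.70 = 1.22 percentage points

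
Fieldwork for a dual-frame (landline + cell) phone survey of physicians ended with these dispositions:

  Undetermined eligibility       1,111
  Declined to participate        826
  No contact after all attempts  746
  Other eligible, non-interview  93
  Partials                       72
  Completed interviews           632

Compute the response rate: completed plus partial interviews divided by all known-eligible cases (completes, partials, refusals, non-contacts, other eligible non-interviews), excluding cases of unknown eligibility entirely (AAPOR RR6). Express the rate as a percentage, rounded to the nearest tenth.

Top = 632 + 72 = 704
Base = 632 + 72 + 826 + 746 + 93 = 2369
RR6 = 704 / 2369 = 0.2972

29.7%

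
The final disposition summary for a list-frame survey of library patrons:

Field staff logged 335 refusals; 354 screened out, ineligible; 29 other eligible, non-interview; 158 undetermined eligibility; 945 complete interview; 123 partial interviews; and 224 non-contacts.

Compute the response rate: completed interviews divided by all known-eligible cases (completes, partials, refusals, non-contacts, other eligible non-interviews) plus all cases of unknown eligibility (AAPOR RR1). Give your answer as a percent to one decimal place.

52.1%

Numerator: 945
Denom: 945 + 123 + 335 + 224 + 29 + 158 = 1814
RR1 = 945 / 1814 = 0.5209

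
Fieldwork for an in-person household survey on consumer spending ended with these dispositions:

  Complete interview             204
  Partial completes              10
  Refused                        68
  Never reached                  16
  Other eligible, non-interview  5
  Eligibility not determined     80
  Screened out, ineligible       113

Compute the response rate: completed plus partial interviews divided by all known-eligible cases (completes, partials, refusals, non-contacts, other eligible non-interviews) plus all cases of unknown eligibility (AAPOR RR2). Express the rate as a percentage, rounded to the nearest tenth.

Num: 204 + 10 = 214
Base: 204 + 10 + 68 + 16 + 5 + 80 = 383
RR2 = 214 / 383 = 0.5587

55.9%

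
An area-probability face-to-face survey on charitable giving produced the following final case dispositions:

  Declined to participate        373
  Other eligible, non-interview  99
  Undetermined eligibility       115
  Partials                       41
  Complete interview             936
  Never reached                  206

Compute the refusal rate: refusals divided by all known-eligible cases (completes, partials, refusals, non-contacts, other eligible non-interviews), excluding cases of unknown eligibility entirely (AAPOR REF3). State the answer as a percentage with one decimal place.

Num: 373
Base: 936 + 41 + 373 + 206 + 99 = 1655
REF3 = 373 / 1655 = 0.2254

22.5%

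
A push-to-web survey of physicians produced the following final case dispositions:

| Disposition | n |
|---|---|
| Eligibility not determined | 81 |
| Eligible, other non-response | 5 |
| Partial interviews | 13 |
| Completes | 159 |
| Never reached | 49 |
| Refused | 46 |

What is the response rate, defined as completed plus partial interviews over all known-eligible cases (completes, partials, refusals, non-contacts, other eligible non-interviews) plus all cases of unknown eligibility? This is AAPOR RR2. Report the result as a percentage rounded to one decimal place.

Num = 159 + 13 = 172
Denominator = 159 + 13 + 46 + 49 + 5 + 81 = 353
RR2 = 172 / 353 = 0.4873

48.7%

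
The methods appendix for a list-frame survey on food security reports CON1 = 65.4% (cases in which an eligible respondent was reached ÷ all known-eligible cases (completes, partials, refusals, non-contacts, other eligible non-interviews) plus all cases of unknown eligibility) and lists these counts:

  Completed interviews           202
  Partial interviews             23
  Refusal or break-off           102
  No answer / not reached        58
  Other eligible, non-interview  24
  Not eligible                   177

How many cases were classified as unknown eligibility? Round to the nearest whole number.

Num: 202 + 23 + 102 + 24 = 351
CON1 = 351 / D = 0.654
D = 351 / 0.654 = 536.7
Other denominator terms total 409
unknown eligibility = 536.7 − 409 ≈ 128

128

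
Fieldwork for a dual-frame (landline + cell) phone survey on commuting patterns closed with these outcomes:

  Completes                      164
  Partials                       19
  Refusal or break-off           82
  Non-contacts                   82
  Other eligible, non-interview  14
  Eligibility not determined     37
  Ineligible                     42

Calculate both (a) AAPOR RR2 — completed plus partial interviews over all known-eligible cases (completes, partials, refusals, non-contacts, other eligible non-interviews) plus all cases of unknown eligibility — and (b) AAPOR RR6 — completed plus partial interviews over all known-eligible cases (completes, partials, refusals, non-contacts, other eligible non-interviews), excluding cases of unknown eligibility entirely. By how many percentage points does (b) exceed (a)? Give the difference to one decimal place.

Numerator → 164 + 19 = 183
Base → 164 + 19 + 82 + 82 + 14 + 37 = 398
RR2 = 183 / 398 = 0.4598
Base → 164 + 19 + 82 + 82 + 14 = 361
RR6 = 183 / 361 = 0.5069
Difference = 50.69 − 45.98 = 4.71 percentage points

4.7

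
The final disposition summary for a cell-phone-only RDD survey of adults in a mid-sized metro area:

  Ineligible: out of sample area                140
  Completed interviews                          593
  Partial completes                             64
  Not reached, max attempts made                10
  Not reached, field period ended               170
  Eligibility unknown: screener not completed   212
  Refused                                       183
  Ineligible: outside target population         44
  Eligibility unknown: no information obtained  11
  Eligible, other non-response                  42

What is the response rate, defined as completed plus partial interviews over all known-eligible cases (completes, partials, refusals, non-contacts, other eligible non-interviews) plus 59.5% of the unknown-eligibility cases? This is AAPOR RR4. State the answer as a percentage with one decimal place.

Non-contacts = 170 + 10 = 180
Eligibility not determined = 212 + 11 = 223
Screened out, ineligible = 44 + 140 = 184
Numerator = 593 + 64 = 657
Known eligible = 593 + 64 + 183 + 180 + 42 = 1062
e × U = 0.5950 × 223 = 132.69
Denominator = 1062 + 132.69 = 1194.69
RR4 = 657 / 1194.69 = 0.5499

55.0%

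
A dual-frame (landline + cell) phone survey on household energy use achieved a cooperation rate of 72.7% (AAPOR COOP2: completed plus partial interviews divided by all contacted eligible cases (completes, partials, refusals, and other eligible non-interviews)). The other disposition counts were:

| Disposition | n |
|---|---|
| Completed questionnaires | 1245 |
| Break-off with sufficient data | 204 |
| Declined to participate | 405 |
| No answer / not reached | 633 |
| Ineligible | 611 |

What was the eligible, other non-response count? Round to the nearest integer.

Num: 1245 + 204 = 1449
COOP2 = 1449 / D = 0.727
D = 1449 / 0.727 = 1993.1
Rest of base = 1854
eligible, other non-response = 1993.1 − 1854 ≈ 139

139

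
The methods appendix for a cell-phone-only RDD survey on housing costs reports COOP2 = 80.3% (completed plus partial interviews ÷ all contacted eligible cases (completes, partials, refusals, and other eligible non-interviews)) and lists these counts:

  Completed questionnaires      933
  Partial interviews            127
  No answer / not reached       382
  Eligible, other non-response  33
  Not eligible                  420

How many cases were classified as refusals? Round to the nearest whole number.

Top → 933 + 127 = 1060
COOP2 = 1060 / D = 0.803
D = 1060 / 0.803 = 1320.0
Rest of base = 1093
refusals = 1320.0 − 1093 ≈ 227

227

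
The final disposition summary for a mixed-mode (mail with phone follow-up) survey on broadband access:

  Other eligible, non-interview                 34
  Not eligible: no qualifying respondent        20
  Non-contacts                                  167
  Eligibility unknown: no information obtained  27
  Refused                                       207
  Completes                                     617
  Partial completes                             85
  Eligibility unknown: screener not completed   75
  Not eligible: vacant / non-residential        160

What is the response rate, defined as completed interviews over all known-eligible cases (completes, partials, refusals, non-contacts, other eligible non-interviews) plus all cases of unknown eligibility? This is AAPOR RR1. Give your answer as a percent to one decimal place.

50.9%

Unknown eligibility = 75 + 27 = 102
Ineligible = 20 + 160 = 180
Top = 617
Denom = 617 + 85 + 207 + 167 + 34 + 102 = 1212
RR1 = 617 / 1212 = 0.5091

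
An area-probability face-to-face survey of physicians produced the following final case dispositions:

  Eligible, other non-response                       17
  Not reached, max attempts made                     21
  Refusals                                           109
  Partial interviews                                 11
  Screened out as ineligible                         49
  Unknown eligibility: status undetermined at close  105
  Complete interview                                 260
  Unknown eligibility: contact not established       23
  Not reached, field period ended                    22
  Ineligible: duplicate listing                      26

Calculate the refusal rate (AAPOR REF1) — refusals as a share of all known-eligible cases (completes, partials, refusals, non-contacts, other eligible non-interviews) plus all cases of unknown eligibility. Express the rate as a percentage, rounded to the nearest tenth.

19.2%

Non-contacts = 22 + 21 = 43
Unknown if eligible = 23 + 105 = 128
Out of scope = 49 + 26 = 75
Numerator → 109
Base → 260 + 11 + 109 + 43 + 17 + 128 = 568
REF1 = 109 / 568 = 0.1919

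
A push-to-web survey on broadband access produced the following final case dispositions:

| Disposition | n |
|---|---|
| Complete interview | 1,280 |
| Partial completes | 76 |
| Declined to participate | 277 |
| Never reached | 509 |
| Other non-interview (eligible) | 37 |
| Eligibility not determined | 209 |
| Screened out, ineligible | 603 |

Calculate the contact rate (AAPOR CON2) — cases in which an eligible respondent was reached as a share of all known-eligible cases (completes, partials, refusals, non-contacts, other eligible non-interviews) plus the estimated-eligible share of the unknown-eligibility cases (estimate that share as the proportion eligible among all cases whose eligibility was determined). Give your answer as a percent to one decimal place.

Top: 1280 + 76 + 277 + 37 = 1670
Eligible (known): 1280 + 76 + 277 + 509 + 37 = 2179
e = 2179 / (2179 + 603) = 2179 / 2782 = 0.7832
Eligible share of unknowns: 0.7832 × 209 = 163.69
Denom: 2179 + 163.69 = 2342.69
CON2 = 1670 / 2342.69 = 0.7129

71.3%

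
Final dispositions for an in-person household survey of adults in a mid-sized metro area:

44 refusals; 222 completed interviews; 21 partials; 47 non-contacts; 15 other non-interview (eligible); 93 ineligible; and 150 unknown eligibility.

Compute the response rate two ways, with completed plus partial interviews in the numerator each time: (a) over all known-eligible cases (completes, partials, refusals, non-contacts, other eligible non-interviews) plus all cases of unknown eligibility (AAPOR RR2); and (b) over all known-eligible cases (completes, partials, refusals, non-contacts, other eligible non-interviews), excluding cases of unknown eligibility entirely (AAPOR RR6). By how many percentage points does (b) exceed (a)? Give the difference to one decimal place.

20.9

Top = 222 + 21 = 243
Base = 222 + 21 + 44 + 47 + 15 + 150 = 499
RR2 = 243 / 499 = 0.4870
Base = 222 + 21 + 44 + 47 + 15 = 349
RR6 = 243 / 349 = 0.6963
Difference = 69.63 − 48.70 = 20.93 percentage points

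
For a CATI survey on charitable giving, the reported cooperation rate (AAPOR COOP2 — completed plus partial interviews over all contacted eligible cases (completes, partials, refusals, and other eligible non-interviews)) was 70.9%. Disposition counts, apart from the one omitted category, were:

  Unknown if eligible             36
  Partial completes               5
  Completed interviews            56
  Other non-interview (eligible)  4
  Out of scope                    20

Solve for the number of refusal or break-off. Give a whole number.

21

Numerator: 56 + 5 = 61
COOP2 = 61 / D = 0.709
D = 61 / 0.709 = 86.0
Rest of base = 65
refusal or break-off = 86.0 − 65 ≈ 21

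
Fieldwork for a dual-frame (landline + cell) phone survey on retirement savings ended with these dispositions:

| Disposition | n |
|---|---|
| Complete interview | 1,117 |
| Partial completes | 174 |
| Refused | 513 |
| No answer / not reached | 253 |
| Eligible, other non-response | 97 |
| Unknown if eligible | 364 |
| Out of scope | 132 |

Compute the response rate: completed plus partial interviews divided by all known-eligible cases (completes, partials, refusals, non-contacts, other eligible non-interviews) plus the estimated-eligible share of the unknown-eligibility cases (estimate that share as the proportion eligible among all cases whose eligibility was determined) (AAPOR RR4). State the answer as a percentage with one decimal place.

Numerator = 1117 + 174 = 1291
Determined eligible = 1117 + 174 + 513 + 253 + 97 = 2154
e = 2154 / (2154 + 132) = 2154 / 2286 = 0.9423
Estimated eligible among unknowns = 0.9423 × 364 = 343.00
Denominator = 2154 + 343.00 = 2497.00
RR4 = 1291 / 2497.00 = 0.5170

51.7%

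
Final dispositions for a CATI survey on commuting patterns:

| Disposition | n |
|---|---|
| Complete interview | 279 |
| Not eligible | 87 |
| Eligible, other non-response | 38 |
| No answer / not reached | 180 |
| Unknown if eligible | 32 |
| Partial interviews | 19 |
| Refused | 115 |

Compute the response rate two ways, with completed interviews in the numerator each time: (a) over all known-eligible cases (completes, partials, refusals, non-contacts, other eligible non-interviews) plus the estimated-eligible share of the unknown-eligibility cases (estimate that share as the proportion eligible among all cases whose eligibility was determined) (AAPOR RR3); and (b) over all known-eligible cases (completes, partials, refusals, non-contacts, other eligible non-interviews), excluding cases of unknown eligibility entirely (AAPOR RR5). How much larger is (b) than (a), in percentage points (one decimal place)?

Num = 279
Determined eligible = 279 + 19 + 115 + 180 + 38 = 631
e = 631 / (631 + 87) = 631 / 718 = 0.8788
e × U = 0.8788 × 32 = 28.12
Denominator = 631 + 28.12 = 659.12
RR3 = 279 / 659.12 = 0.4233
Denominator = 279 + 19 + 115 + 180 + 38 = 631
RR5 = 279 / 631 = 0.4422
Difference = 44.22 − 42.33 = 1.89 percentage points

1.9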